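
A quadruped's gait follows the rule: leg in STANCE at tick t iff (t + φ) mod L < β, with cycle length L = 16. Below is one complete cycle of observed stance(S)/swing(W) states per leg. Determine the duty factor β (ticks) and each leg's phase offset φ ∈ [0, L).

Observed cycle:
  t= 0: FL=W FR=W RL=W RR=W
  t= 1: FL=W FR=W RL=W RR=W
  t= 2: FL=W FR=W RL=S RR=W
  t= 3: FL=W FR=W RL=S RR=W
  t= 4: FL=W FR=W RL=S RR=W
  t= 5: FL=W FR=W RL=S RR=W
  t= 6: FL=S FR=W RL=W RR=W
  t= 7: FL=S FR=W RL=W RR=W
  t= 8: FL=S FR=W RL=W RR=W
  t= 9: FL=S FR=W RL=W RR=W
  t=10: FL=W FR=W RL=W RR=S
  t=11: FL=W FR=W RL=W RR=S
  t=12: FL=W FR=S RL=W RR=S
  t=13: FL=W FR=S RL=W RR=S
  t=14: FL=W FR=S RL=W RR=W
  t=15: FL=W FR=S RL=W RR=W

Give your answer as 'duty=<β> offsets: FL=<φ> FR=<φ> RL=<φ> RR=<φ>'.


duty=4 offsets: FL=10 FR=4 RL=14 RR=6

duty β = stance ticks per leg = 4
FL: stance ticks = 4; W→S at t=6 → φ=10
FR: stance ticks = 4; W→S at t=12 → φ=4
RL: stance ticks = 4; W→S at t=2 → φ=14
RR: stance ticks = 4; W→S at t=10 → φ=6


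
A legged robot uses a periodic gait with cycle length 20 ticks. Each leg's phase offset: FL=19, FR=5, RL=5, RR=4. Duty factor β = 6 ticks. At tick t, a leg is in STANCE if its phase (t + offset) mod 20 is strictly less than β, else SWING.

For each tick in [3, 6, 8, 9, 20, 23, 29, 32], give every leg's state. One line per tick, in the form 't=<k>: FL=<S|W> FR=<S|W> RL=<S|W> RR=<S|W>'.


t=3: FL=S FR=W RL=W RR=W
t=6: FL=S FR=W RL=W RR=W
t=8: FL=W FR=W RL=W RR=W
t=9: FL=W FR=W RL=W RR=W
t=20: FL=W FR=S RL=S RR=S
t=23: FL=S FR=W RL=W RR=W
t=29: FL=W FR=W RL=W RR=W
t=32: FL=W FR=W RL=W RR=W

t=3: phase=(2,8,8,7) vs β=6 → FL=S FR=W RL=W RR=W
t=6: phase=(5,11,11,10) vs β=6 → FL=S FR=W RL=W RR=W
t=8: phase=(7,13,13,12) vs β=6 → FL=W FR=W RL=W RR=W
t=9: phase=(8,14,14,13) vs β=6 → FL=W FR=W RL=W RR=W
t=20: phase=(19,5,5,4) vs β=6 → FL=W FR=S RL=S RR=S
t=23: phase=(2,8,8,7) vs β=6 → FL=S FR=W RL=W RR=W
t=29: phase=(8,14,14,13) vs β=6 → FL=W FR=W RL=W RR=W
t=32: phase=(11,17,17,16) vs β=6 → FL=W FR=W RL=W RR=W


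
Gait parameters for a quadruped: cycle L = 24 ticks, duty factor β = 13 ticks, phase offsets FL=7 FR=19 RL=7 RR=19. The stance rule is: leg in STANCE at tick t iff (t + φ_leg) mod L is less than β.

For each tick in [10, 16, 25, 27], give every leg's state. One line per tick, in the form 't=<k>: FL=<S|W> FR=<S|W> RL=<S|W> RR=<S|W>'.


t=10: phase=(17,5,17,5) vs β=13 → FL=W FR=S RL=W RR=S
t=16: phase=(23,11,23,11) vs β=13 → FL=W FR=S RL=W RR=S
t=25: phase=(8,20,8,20) vs β=13 → FL=S FR=W RL=S RR=W
t=27: phase=(10,22,10,22) vs β=13 → FL=S FR=W RL=S RR=W

t=10: FL=W FR=S RL=W RR=S
t=16: FL=W FR=S RL=W RR=S
t=25: FL=S FR=W RL=S RR=W
t=27: FL=S FR=W RL=S RR=W


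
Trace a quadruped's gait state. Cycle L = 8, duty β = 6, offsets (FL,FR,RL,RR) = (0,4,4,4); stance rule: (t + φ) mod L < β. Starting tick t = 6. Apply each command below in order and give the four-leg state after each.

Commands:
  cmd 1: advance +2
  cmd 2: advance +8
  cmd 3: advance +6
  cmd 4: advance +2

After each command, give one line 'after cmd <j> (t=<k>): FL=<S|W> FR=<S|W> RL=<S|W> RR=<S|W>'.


after cmd 1 (t=8): FL=S FR=S RL=S RR=S
after cmd 2 (t=16): FL=S FR=S RL=S RR=S
after cmd 3 (t=22): FL=W FR=S RL=S RR=S
after cmd 4 (t=24): FL=S FR=S RL=S RR=S

start t=6: FL=W FR=S RL=S RR=S
cmd 1: advance +2 → t=8, phase=(0,4,4,4) → FL=S FR=S RL=S RR=S
cmd 2: advance +8 → t=16, phase=(0,4,4,4) → FL=S FR=S RL=S RR=S
cmd 3: advance +6 → t=22, phase=(6,2,2,2) → FL=W FR=S RL=S RR=S
cmd 4: advance +2 → t=24, phase=(0,4,4,4) → FL=S FR=S RL=S RR=S


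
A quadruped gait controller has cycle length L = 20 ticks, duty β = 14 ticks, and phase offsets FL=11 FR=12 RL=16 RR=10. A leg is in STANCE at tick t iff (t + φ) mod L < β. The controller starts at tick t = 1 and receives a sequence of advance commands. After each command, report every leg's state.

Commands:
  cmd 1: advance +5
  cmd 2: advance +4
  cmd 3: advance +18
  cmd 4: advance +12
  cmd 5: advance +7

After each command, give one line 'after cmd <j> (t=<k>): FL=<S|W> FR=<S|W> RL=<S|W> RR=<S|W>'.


start t=1: FL=S FR=S RL=W RR=S
cmd 1: advance +5 → t=6, phase=(17,18,2,16) → FL=W FR=W RL=S RR=W
cmd 2: advance +4 → t=10, phase=(1,2,6,0) → FL=S FR=S RL=S RR=S
cmd 3: advance +18 → t=28, phase=(19,0,4,18) → FL=W FR=S RL=S RR=W
cmd 4: advance +12 → t=40, phase=(11,12,16,10) → FL=S FR=S RL=W RR=S
cmd 5: advance +7 → t=47, phase=(18,19,3,17) → FL=W FR=W RL=S RR=W

after cmd 1 (t=6): FL=W FR=W RL=S RR=W
after cmd 2 (t=10): FL=S FR=S RL=S RR=S
after cmd 3 (t=28): FL=W FR=S RL=S RR=W
after cmd 4 (t=40): FL=S FR=S RL=W RR=S
after cmd 5 (t=47): FL=W FR=W RL=S RR=W


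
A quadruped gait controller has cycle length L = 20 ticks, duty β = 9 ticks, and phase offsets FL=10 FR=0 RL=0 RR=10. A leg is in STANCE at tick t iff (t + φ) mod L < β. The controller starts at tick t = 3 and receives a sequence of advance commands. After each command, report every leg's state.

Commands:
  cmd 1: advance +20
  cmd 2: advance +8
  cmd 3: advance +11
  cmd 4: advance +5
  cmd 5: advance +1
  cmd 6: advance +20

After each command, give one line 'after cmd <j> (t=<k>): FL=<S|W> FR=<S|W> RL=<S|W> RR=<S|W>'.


after cmd 1 (t=23): FL=W FR=S RL=S RR=W
after cmd 2 (t=31): FL=S FR=W RL=W RR=S
after cmd 3 (t=42): FL=W FR=S RL=S RR=W
after cmd 4 (t=47): FL=W FR=S RL=S RR=W
after cmd 5 (t=48): FL=W FR=S RL=S RR=W
after cmd 6 (t=68): FL=W FR=S RL=S RR=W

start t=3: FL=W FR=S RL=S RR=W
cmd 1: advance +20 → t=23, phase=(13,3,3,13) → FL=W FR=S RL=S RR=W
cmd 2: advance +8 → t=31, phase=(1,11,11,1) → FL=S FR=W RL=W RR=S
cmd 3: advance +11 → t=42, phase=(12,2,2,12) → FL=W FR=S RL=S RR=W
cmd 4: advance +5 → t=47, phase=(17,7,7,17) → FL=W FR=S RL=S RR=W
cmd 5: advance +1 → t=48, phase=(18,8,8,18) → FL=W FR=S RL=S RR=W
cmd 6: advance +20 → t=68, phase=(18,8,8,18) → FL=W FR=S RL=S RR=W


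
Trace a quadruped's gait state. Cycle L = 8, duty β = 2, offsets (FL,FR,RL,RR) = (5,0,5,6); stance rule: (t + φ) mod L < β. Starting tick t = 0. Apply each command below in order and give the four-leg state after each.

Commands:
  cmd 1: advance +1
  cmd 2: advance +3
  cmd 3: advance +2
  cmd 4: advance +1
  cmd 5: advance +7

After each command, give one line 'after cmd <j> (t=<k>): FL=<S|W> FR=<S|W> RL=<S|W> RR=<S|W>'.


after cmd 1 (t=1): FL=W FR=S RL=W RR=W
after cmd 2 (t=4): FL=S FR=W RL=S RR=W
after cmd 3 (t=6): FL=W FR=W RL=W RR=W
after cmd 4 (t=7): FL=W FR=W RL=W RR=W
after cmd 5 (t=14): FL=W FR=W RL=W RR=W

start t=0: FL=W FR=S RL=W RR=W
cmd 1: advance +1 → t=1, phase=(6,1,6,7) → FL=W FR=S RL=W RR=W
cmd 2: advance +3 → t=4, phase=(1,4,1,2) → FL=S FR=W RL=S RR=W
cmd 3: advance +2 → t=6, phase=(3,6,3,4) → FL=W FR=W RL=W RR=W
cmd 4: advance +1 → t=7, phase=(4,7,4,5) → FL=W FR=W RL=W RR=W
cmd 5: advance +7 → t=14, phase=(3,6,3,4) → FL=W FR=W RL=W RR=W


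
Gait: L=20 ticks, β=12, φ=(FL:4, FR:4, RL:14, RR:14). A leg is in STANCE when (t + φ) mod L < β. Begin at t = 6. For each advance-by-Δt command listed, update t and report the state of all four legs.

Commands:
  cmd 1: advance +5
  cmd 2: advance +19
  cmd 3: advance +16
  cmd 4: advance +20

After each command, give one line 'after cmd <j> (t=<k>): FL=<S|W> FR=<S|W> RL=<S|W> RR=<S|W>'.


after cmd 1 (t=11): FL=W FR=W RL=S RR=S
after cmd 2 (t=30): FL=W FR=W RL=S RR=S
after cmd 3 (t=46): FL=S FR=S RL=S RR=S
after cmd 4 (t=66): FL=S FR=S RL=S RR=S

start t=6: FL=S FR=S RL=S RR=S
cmd 1: advance +5 → t=11, phase=(15,15,5,5) → FL=W FR=W RL=S RR=S
cmd 2: advance +19 → t=30, phase=(14,14,4,4) → FL=W FR=W RL=S RR=S
cmd 3: advance +16 → t=46, phase=(10,10,0,0) → FL=S FR=S RL=S RR=S
cmd 4: advance +20 → t=66, phase=(10,10,0,0) → FL=S FR=S RL=S RR=S


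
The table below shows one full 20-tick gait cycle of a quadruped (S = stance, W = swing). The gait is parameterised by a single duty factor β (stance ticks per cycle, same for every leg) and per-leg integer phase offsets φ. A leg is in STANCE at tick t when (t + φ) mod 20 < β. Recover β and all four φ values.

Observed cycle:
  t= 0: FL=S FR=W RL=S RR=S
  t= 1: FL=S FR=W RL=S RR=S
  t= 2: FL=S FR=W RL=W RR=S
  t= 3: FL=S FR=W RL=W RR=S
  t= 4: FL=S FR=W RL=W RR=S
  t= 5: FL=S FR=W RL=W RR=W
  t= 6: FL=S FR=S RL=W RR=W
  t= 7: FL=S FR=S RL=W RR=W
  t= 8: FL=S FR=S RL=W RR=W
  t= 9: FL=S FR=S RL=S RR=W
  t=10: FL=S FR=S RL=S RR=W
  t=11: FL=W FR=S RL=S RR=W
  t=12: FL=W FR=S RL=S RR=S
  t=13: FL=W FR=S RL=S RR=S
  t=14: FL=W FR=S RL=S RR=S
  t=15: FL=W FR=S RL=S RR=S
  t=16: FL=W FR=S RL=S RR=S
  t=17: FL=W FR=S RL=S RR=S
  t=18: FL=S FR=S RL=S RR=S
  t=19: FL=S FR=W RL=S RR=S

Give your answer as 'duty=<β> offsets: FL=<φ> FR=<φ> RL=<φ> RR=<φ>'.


duty=13 offsets: FL=2 FR=14 RL=11 RR=8

duty β = stance ticks per leg = 13
FL: stance ticks = 13; W→S at t=18 → φ=2
FR: stance ticks = 13; W→S at t=6 → φ=14
RL: stance ticks = 13; W→S at t=9 → φ=11
RR: stance ticks = 13; W→S at t=12 → φ=8


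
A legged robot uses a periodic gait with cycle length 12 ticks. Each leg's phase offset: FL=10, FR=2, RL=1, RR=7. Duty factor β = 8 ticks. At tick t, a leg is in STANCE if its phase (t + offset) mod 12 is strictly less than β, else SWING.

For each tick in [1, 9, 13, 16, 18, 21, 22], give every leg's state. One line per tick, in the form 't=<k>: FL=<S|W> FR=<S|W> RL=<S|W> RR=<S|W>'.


t=1: FL=W FR=S RL=S RR=W
t=9: FL=S FR=W RL=W RR=S
t=13: FL=W FR=S RL=S RR=W
t=16: FL=S FR=S RL=S RR=W
t=18: FL=S FR=W RL=S RR=S
t=21: FL=S FR=W RL=W RR=S
t=22: FL=W FR=S RL=W RR=S

t=1: phase=(11,3,2,8) vs β=8 → FL=W FR=S RL=S RR=W
t=9: phase=(7,11,10,4) vs β=8 → FL=S FR=W RL=W RR=S
t=13: phase=(11,3,2,8) vs β=8 → FL=W FR=S RL=S RR=W
t=16: phase=(2,6,5,11) vs β=8 → FL=S FR=S RL=S RR=W
t=18: phase=(4,8,7,1) vs β=8 → FL=S FR=W RL=S RR=S
t=21: phase=(7,11,10,4) vs β=8 → FL=S FR=W RL=W RR=S
t=22: phase=(8,0,11,5) vs β=8 → FL=W FR=S RL=W RR=S


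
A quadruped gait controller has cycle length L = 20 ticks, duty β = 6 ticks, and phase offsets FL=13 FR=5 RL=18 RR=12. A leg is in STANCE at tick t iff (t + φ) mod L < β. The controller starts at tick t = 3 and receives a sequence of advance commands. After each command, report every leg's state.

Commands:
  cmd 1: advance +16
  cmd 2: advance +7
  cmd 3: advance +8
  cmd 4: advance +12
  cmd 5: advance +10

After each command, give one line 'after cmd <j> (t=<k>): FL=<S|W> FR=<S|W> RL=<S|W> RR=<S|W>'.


after cmd 1 (t=19): FL=W FR=S RL=W RR=W
after cmd 2 (t=26): FL=W FR=W RL=S RR=W
after cmd 3 (t=34): FL=W FR=W RL=W RR=W
after cmd 4 (t=46): FL=W FR=W RL=S RR=W
after cmd 5 (t=56): FL=W FR=S RL=W RR=W

start t=3: FL=W FR=W RL=S RR=W
cmd 1: advance +16 → t=19, phase=(12,4,17,11) → FL=W FR=S RL=W RR=W
cmd 2: advance +7 → t=26, phase=(19,11,4,18) → FL=W FR=W RL=S RR=W
cmd 3: advance +8 → t=34, phase=(7,19,12,6) → FL=W FR=W RL=W RR=W
cmd 4: advance +12 → t=46, phase=(19,11,4,18) → FL=W FR=W RL=S RR=W
cmd 5: advance +10 → t=56, phase=(9,1,14,8) → FL=W FR=S RL=W RR=W


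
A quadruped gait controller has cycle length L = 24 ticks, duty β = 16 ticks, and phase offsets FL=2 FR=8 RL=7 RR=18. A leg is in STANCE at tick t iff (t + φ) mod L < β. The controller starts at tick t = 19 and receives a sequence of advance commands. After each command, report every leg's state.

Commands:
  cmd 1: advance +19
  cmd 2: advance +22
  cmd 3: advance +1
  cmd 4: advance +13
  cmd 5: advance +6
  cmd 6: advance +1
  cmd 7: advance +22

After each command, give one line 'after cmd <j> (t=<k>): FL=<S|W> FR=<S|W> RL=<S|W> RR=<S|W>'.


after cmd 1 (t=38): FL=W FR=W RL=W RR=S
after cmd 2 (t=60): FL=S FR=W RL=W RR=S
after cmd 3 (t=61): FL=S FR=W RL=W RR=S
after cmd 4 (t=74): FL=S FR=S RL=S RR=W
after cmd 5 (t=80): FL=S FR=W RL=S RR=S
after cmd 6 (t=81): FL=S FR=W RL=W RR=S
after cmd 7 (t=103): FL=S FR=S RL=S RR=S

start t=19: FL=W FR=S RL=S RR=S
cmd 1: advance +19 → t=38, phase=(16,22,21,8) → FL=W FR=W RL=W RR=S
cmd 2: advance +22 → t=60, phase=(14,20,19,6) → FL=S FR=W RL=W RR=S
cmd 3: advance +1 → t=61, phase=(15,21,20,7) → FL=S FR=W RL=W RR=S
cmd 4: advance +13 → t=74, phase=(4,10,9,20) → FL=S FR=S RL=S RR=W
cmd 5: advance +6 → t=80, phase=(10,16,15,2) → FL=S FR=W RL=S RR=S
cmd 6: advance +1 → t=81, phase=(11,17,16,3) → FL=S FR=W RL=W RR=S
cmd 7: advance +22 → t=103, phase=(9,15,14,1) → FL=S FR=S RL=S RR=S


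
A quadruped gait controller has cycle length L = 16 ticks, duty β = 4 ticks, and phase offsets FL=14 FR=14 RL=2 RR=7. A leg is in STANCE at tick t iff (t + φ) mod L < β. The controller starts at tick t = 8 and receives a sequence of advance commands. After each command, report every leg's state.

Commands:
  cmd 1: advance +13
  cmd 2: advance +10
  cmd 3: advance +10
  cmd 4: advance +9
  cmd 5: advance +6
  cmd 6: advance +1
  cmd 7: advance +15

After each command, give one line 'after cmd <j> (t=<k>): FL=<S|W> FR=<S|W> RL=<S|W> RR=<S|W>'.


start t=8: FL=W FR=W RL=W RR=W
cmd 1: advance +13 → t=21, phase=(3,3,7,12) → FL=S FR=S RL=W RR=W
cmd 2: advance +10 → t=31, phase=(13,13,1,6) → FL=W FR=W RL=S RR=W
cmd 3: advance +10 → t=41, phase=(7,7,11,0) → FL=W FR=W RL=W RR=S
cmd 4: advance +9 → t=50, phase=(0,0,4,9) → FL=S FR=S RL=W RR=W
cmd 5: advance +6 → t=56, phase=(6,6,10,15) → FL=W FR=W RL=W RR=W
cmd 6: advance +1 → t=57, phase=(7,7,11,0) → FL=W FR=W RL=W RR=S
cmd 7: advance +15 → t=72, phase=(6,6,10,15) → FL=W FR=W RL=W RR=W

after cmd 1 (t=21): FL=S FR=S RL=W RR=W
after cmd 2 (t=31): FL=W FR=W RL=S RR=W
after cmd 3 (t=41): FL=W FR=W RL=W RR=S
after cmd 4 (t=50): FL=S FR=S RL=W RR=W
after cmd 5 (t=56): FL=W FR=W RL=W RR=W
after cmd 6 (t=57): FL=W FR=W RL=W RR=S
after cmd 7 (t=72): FL=W FR=W RL=W RR=W


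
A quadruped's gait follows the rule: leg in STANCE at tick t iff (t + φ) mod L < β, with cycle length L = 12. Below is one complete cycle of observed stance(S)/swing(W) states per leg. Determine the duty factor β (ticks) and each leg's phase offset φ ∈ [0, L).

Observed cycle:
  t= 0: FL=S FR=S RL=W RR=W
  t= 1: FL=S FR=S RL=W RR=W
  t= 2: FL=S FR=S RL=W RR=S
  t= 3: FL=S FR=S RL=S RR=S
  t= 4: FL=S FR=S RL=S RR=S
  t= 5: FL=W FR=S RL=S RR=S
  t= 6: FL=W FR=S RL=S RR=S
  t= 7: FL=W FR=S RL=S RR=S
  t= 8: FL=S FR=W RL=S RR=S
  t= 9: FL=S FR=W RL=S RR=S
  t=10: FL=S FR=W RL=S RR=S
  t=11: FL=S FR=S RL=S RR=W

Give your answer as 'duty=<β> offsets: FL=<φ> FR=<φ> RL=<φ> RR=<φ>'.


duty=9 offsets: FL=4 FR=1 RL=9 RR=10

duty β = stance ticks per leg = 9
FL: stance ticks = 9; W→S at t=8 → φ=4
FR: stance ticks = 9; W→S at t=11 → φ=1
RL: stance ticks = 9; W→S at t=3 → φ=9
RR: stance ticks = 9; W→S at t=2 → φ=10


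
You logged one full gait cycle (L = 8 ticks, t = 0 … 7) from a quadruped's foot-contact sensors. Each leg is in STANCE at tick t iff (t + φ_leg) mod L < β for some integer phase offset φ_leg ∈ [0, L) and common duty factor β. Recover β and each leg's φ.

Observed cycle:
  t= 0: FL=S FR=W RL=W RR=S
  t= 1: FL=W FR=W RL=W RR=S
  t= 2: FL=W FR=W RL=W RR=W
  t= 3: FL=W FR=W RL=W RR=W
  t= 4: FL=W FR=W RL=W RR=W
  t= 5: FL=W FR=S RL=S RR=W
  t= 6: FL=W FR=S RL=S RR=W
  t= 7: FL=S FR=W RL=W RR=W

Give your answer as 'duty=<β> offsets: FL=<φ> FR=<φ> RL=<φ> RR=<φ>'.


duty β = stance ticks per leg = 2
FL: stance ticks = 2; W→S at t=7 → φ=1
FR: stance ticks = 2; W→S at t=5 → φ=3
RL: stance ticks = 2; W→S at t=5 → φ=3
RR: stance ticks = 2; W→S at t=0 → φ=0

duty=2 offsets: FL=1 FR=3 RL=3 RR=0


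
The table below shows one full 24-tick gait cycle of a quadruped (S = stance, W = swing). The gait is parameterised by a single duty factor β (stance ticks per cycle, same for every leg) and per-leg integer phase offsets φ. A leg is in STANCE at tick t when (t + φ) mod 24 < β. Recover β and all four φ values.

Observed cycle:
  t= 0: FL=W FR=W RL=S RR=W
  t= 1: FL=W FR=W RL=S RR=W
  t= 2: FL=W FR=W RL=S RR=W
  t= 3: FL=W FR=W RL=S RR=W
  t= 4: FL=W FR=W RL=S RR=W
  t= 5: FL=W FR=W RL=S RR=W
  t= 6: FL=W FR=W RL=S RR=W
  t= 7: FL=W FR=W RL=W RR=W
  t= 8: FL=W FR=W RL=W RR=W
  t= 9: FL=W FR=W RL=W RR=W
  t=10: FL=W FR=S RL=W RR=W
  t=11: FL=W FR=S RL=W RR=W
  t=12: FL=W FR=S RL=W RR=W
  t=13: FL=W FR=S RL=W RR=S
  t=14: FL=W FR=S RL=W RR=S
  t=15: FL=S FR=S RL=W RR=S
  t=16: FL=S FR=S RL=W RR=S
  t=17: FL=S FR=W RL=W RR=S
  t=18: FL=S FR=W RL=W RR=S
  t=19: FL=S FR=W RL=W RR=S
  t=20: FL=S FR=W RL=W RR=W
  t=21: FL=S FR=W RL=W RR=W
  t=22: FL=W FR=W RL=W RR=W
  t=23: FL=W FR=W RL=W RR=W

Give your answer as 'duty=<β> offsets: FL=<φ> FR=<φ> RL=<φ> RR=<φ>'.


duty β = stance ticks per leg = 7
FL: stance ticks = 7; W→S at t=15 → φ=9
FR: stance ticks = 7; W→S at t=10 → φ=14
RL: stance ticks = 7; W→S at t=0 → φ=0
RR: stance ticks = 7; W→S at t=13 → φ=11

duty=7 offsets: FL=9 FR=14 RL=0 RR=11


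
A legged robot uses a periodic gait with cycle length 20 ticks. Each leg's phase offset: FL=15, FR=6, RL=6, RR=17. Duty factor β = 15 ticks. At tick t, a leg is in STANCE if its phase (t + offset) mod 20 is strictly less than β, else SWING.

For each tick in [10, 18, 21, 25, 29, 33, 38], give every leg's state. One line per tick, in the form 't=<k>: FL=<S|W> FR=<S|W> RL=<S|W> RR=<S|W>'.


t=10: phase=(5,16,16,7) vs β=15 → FL=S FR=W RL=W RR=S
t=18: phase=(13,4,4,15) vs β=15 → FL=S FR=S RL=S RR=W
t=21: phase=(16,7,7,18) vs β=15 → FL=W FR=S RL=S RR=W
t=25: phase=(0,11,11,2) vs β=15 → FL=S FR=S RL=S RR=S
t=29: phase=(4,15,15,6) vs β=15 → FL=S FR=W RL=W RR=S
t=33: phase=(8,19,19,10) vs β=15 → FL=S FR=W RL=W RR=S
t=38: phase=(13,4,4,15) vs β=15 → FL=S FR=S RL=S RR=W

t=10: FL=S FR=W RL=W RR=S
t=18: FL=S FR=S RL=S RR=W
t=21: FL=W FR=S RL=S RR=W
t=25: FL=S FR=S RL=S RR=S
t=29: FL=S FR=W RL=W RR=S
t=33: FL=S FR=W RL=W RR=S
t=38: FL=S FR=S RL=S RR=W


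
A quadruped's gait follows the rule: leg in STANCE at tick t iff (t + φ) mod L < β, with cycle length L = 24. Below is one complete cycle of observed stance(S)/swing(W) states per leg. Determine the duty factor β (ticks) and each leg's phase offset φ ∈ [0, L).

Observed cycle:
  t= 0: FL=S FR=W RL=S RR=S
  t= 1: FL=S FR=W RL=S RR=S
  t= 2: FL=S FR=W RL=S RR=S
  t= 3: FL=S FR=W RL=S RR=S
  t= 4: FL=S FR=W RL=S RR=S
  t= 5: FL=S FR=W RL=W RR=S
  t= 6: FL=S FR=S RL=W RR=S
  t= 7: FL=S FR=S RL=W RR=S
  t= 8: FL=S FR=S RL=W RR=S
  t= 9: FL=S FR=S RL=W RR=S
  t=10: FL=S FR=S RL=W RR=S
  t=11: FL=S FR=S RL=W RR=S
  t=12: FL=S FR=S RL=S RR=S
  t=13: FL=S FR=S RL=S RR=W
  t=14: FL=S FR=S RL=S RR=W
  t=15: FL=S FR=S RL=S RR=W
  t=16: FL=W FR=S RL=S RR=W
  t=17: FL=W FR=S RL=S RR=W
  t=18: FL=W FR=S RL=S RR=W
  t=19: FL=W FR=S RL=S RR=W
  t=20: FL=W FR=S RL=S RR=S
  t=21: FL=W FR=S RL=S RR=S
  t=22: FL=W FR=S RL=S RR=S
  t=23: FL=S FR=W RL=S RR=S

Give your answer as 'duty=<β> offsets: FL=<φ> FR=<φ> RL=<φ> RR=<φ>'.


duty=17 offsets: FL=1 FR=18 RL=12 RR=4

duty β = stance ticks per leg = 17
FL: stance ticks = 17; W→S at t=23 → φ=1
FR: stance ticks = 17; W→S at t=6 → φ=18
RL: stance ticks = 17; W→S at t=12 → φ=12
RR: stance ticks = 17; W→S at t=20 → φ=4


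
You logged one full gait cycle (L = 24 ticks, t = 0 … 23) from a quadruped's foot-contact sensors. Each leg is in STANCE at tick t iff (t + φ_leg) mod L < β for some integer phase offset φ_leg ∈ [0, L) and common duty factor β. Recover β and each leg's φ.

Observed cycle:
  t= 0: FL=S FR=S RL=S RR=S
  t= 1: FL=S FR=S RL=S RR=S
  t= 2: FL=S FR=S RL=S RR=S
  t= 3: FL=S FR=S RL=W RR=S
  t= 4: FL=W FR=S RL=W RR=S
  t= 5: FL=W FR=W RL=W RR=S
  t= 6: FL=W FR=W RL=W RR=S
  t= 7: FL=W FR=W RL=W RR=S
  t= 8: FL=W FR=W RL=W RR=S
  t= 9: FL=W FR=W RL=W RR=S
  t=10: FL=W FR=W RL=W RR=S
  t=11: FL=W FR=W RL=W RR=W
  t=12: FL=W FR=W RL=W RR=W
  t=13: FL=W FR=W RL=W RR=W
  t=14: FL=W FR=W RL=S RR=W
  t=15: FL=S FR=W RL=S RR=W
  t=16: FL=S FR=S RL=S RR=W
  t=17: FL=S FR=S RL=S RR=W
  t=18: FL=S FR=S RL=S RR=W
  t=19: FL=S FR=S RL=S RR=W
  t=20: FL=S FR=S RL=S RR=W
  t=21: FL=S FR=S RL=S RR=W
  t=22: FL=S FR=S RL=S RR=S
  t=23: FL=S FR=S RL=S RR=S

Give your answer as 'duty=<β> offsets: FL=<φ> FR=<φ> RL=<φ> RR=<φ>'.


duty=13 offsets: FL=9 FR=8 RL=10 RR=2

duty β = stance ticks per leg = 13
FL: stance ticks = 13; W→S at t=15 → φ=9
FR: stance ticks = 13; W→S at t=16 → φ=8
RL: stance ticks = 13; W→S at t=14 → φ=10
RR: stance ticks = 13; W→S at t=22 → φ=2


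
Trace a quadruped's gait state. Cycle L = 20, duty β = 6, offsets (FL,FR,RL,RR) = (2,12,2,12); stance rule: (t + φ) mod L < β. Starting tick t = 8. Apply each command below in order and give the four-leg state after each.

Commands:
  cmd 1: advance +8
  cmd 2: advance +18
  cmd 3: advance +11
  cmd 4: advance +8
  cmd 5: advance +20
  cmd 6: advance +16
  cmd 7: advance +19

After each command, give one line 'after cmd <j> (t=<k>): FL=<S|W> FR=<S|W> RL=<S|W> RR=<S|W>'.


start t=8: FL=W FR=S RL=W RR=S
cmd 1: advance +8 → t=16, phase=(18,8,18,8) → FL=W FR=W RL=W RR=W
cmd 2: advance +18 → t=34, phase=(16,6,16,6) → FL=W FR=W RL=W RR=W
cmd 3: advance +11 → t=45, phase=(7,17,7,17) → FL=W FR=W RL=W RR=W
cmd 4: advance +8 → t=53, phase=(15,5,15,5) → FL=W FR=S RL=W RR=S
cmd 5: advance +20 → t=73, phase=(15,5,15,5) → FL=W FR=S RL=W RR=S
cmd 6: advance +16 → t=89, phase=(11,1,11,1) → FL=W FR=S RL=W RR=S
cmd 7: advance +19 → t=108, phase=(10,0,10,0) → FL=W FR=S RL=W RR=S

after cmd 1 (t=16): FL=W FR=W RL=W RR=W
after cmd 2 (t=34): FL=W FR=W RL=W RR=W
after cmd 3 (t=45): FL=W FR=W RL=W RR=W
after cmd 4 (t=53): FL=W FR=S RL=W RR=S
after cmd 5 (t=73): FL=W FR=S RL=W RR=S
after cmd 6 (t=89): FL=W FR=S RL=W RR=S
after cmd 7 (t=108): FL=W FR=S RL=W RR=S


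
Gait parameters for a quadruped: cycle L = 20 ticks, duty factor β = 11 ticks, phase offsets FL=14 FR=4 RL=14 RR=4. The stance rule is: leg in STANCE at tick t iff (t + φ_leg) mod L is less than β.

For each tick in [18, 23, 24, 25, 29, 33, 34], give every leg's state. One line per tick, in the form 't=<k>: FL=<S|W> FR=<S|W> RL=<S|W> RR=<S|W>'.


t=18: FL=W FR=S RL=W RR=S
t=23: FL=W FR=S RL=W RR=S
t=24: FL=W FR=S RL=W RR=S
t=25: FL=W FR=S RL=W RR=S
t=29: FL=S FR=W RL=S RR=W
t=33: FL=S FR=W RL=S RR=W
t=34: FL=S FR=W RL=S RR=W

t=18: phase=(12,2,12,2) vs β=11 → FL=W FR=S RL=W RR=S
t=23: phase=(17,7,17,7) vs β=11 → FL=W FR=S RL=W RR=S
t=24: phase=(18,8,18,8) vs β=11 → FL=W FR=S RL=W RR=S
t=25: phase=(19,9,19,9) vs β=11 → FL=W FR=S RL=W RR=S
t=29: phase=(3,13,3,13) vs β=11 → FL=S FR=W RL=S RR=W
t=33: phase=(7,17,7,17) vs β=11 → FL=S FR=W RL=S RR=W
t=34: phase=(8,18,8,18) vs β=11 → FL=S FR=W RL=S RR=W


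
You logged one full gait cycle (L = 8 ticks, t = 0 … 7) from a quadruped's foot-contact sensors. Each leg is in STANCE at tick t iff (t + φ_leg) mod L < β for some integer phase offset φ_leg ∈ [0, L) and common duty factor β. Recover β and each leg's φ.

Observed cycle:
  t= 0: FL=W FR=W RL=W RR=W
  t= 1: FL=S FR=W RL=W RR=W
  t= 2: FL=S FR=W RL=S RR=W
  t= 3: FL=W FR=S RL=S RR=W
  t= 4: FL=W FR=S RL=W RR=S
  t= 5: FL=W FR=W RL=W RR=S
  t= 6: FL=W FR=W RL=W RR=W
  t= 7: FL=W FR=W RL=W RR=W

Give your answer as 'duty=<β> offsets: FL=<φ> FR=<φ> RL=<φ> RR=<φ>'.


duty=2 offsets: FL=7 FR=5 RL=6 RR=4

duty β = stance ticks per leg = 2
FL: stance ticks = 2; W→S at t=1 → φ=7
FR: stance ticks = 2; W→S at t=3 → φ=5
RL: stance ticks = 2; W→S at t=2 → φ=6
RR: stance ticks = 2; W→S at t=4 → φ=4


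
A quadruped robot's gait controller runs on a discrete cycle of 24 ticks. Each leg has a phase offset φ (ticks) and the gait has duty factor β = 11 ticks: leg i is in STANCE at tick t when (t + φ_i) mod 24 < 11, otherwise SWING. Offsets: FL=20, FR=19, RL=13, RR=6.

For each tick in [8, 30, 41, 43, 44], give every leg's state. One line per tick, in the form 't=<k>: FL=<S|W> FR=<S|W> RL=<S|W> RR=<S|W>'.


t=8: phase=(4,3,21,14) vs β=11 → FL=S FR=S RL=W RR=W
t=30: phase=(2,1,19,12) vs β=11 → FL=S FR=S RL=W RR=W
t=41: phase=(13,12,6,23) vs β=11 → FL=W FR=W RL=S RR=W
t=43: phase=(15,14,8,1) vs β=11 → FL=W FR=W RL=S RR=S
t=44: phase=(16,15,9,2) vs β=11 → FL=W FR=W RL=S RR=S

t=8: FL=S FR=S RL=W RR=W
t=30: FL=S FR=S RL=W RR=W
t=41: FL=W FR=W RL=S RR=W
t=43: FL=W FR=W RL=S RR=S
t=44: FL=W FR=W RL=S RR=S


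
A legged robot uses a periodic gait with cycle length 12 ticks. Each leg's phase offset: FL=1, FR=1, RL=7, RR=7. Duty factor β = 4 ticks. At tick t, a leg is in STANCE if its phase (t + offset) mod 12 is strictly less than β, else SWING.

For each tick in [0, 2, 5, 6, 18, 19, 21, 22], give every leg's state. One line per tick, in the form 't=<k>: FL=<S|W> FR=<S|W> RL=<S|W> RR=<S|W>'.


t=0: FL=S FR=S RL=W RR=W
t=2: FL=S FR=S RL=W RR=W
t=5: FL=W FR=W RL=S RR=S
t=6: FL=W FR=W RL=S RR=S
t=18: FL=W FR=W RL=S RR=S
t=19: FL=W FR=W RL=S RR=S
t=21: FL=W FR=W RL=W RR=W
t=22: FL=W FR=W RL=W RR=W

t=0: phase=(1,1,7,7) vs β=4 → FL=S FR=S RL=W RR=W
t=2: phase=(3,3,9,9) vs β=4 → FL=S FR=S RL=W RR=W
t=5: phase=(6,6,0,0) vs β=4 → FL=W FR=W RL=S RR=S
t=6: phase=(7,7,1,1) vs β=4 → FL=W FR=W RL=S RR=S
t=18: phase=(7,7,1,1) vs β=4 → FL=W FR=W RL=S RR=S
t=19: phase=(8,8,2,2) vs β=4 → FL=W FR=W RL=S RR=S
t=21: phase=(10,10,4,4) vs β=4 → FL=W FR=W RL=W RR=W
t=22: phase=(11,11,5,5) vs β=4 → FL=W FR=W RL=W RR=W


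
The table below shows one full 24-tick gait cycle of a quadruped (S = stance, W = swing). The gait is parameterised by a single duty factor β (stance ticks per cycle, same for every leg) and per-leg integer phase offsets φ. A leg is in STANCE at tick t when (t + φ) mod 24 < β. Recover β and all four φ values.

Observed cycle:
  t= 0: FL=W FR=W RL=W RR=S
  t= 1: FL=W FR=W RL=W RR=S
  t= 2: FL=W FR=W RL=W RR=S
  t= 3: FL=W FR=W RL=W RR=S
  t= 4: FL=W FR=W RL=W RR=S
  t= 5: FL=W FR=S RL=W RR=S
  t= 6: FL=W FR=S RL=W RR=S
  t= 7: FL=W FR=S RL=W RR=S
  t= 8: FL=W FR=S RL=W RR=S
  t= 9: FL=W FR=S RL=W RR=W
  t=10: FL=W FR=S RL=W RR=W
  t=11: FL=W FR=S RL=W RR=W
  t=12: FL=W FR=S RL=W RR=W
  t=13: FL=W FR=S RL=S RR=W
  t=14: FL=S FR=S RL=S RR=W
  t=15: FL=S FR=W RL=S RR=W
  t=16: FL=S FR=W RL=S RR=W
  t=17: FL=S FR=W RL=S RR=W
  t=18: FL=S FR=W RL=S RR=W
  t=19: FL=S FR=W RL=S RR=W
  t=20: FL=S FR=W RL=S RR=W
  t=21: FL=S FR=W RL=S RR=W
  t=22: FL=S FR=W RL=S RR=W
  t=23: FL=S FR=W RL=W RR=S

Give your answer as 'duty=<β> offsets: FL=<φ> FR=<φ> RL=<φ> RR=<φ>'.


duty=10 offsets: FL=10 FR=19 RL=11 RR=1

duty β = stance ticks per leg = 10
FL: stance ticks = 10; W→S at t=14 → φ=10
FR: stance ticks = 10; W→S at t=5 → φ=19
RL: stance ticks = 10; W→S at t=13 → φ=11
RR: stance ticks = 10; W→S at t=23 → φ=1


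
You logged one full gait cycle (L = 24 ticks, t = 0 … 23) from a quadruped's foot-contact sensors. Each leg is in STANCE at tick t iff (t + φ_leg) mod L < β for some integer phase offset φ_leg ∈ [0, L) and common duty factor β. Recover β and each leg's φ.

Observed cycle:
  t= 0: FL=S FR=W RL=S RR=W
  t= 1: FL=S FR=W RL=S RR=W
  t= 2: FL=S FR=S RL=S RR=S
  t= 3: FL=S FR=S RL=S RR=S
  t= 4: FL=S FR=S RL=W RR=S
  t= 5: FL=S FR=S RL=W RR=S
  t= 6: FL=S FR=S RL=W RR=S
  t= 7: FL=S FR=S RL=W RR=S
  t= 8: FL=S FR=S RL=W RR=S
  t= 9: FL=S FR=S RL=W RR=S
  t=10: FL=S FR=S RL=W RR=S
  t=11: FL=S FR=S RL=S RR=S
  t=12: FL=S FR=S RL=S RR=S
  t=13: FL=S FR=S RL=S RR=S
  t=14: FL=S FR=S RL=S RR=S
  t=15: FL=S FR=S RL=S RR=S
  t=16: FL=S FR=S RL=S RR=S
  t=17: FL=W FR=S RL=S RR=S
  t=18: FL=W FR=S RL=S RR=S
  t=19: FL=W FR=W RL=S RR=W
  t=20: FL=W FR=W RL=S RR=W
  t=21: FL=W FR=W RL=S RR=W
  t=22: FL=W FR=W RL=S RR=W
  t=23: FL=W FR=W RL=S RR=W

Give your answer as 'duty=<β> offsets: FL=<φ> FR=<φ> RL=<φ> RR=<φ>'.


duty β = stance ticks per leg = 17
FL: stance ticks = 17; W→S at t=0 → φ=0
FR: stance ticks = 17; W→S at t=2 → φ=22
RL: stance ticks = 17; W→S at t=11 → φ=13
RR: stance ticks = 17; W→S at t=2 → φ=22

duty=17 offsets: FL=0 FR=22 RL=13 RR=22


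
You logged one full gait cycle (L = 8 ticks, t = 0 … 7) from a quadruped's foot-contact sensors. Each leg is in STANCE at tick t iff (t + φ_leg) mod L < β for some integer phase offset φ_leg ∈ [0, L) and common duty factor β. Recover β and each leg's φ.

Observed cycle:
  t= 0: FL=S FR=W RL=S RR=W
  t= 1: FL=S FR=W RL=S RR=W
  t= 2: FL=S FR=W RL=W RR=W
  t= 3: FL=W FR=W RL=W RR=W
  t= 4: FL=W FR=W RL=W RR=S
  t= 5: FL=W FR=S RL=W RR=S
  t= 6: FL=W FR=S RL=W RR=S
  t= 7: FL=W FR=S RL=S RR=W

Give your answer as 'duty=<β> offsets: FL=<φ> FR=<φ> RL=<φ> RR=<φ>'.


duty β = stance ticks per leg = 3
FL: stance ticks = 3; W→S at t=0 → φ=0
FR: stance ticks = 3; W→S at t=5 → φ=3
RL: stance ticks = 3; W→S at t=7 → φ=1
RR: stance ticks = 3; W→S at t=4 → φ=4

duty=3 offsets: FL=0 FR=3 RL=1 RR=4


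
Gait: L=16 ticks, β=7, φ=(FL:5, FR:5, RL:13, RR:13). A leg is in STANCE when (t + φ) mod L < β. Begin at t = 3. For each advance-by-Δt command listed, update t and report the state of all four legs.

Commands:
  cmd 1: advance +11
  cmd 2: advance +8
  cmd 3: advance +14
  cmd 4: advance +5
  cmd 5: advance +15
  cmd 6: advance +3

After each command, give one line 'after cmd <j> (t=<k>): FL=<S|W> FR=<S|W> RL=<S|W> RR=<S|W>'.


start t=3: FL=W FR=W RL=S RR=S
cmd 1: advance +11 → t=14, phase=(3,3,11,11) → FL=S FR=S RL=W RR=W
cmd 2: advance +8 → t=22, phase=(11,11,3,3) → FL=W FR=W RL=S RR=S
cmd 3: advance +14 → t=36, phase=(9,9,1,1) → FL=W FR=W RL=S RR=S
cmd 4: advance +5 → t=41, phase=(14,14,6,6) → FL=W FR=W RL=S RR=S
cmd 5: advance +15 → t=56, phase=(13,13,5,5) → FL=W FR=W RL=S RR=S
cmd 6: advance +3 → t=59, phase=(0,0,8,8) → FL=S FR=S RL=W RR=W

after cmd 1 (t=14): FL=S FR=S RL=W RR=W
after cmd 2 (t=22): FL=W FR=W RL=S RR=S
after cmd 3 (t=36): FL=W FR=W RL=S RR=S
after cmd 4 (t=41): FL=W FR=W RL=S RR=S
after cmd 5 (t=56): FL=W FR=W RL=S RR=S
after cmd 6 (t=59): FL=S FR=S RL=W RR=W


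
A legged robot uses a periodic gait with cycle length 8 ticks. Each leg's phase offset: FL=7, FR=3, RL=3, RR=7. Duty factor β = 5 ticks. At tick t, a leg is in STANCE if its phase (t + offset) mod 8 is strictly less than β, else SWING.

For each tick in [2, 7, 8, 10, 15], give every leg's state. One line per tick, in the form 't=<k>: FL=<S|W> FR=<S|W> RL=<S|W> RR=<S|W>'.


t=2: FL=S FR=W RL=W RR=S
t=7: FL=W FR=S RL=S RR=W
t=8: FL=W FR=S RL=S RR=W
t=10: FL=S FR=W RL=W RR=S
t=15: FL=W FR=S RL=S RR=W

t=2: phase=(1,5,5,1) vs β=5 → FL=S FR=W RL=W RR=S
t=7: phase=(6,2,2,6) vs β=5 → FL=W FR=S RL=S RR=W
t=8: phase=(7,3,3,7) vs β=5 → FL=W FR=S RL=S RR=W
t=10: phase=(1,5,5,1) vs β=5 → FL=S FR=W RL=W RR=S
t=15: phase=(6,2,2,6) vs β=5 → FL=W FR=S RL=S RR=W


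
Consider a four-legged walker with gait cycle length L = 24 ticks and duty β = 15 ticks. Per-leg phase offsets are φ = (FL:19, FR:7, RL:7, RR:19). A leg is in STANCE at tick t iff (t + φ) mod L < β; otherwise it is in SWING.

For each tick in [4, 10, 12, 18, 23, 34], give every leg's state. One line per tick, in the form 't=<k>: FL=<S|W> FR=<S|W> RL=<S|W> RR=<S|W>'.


t=4: FL=W FR=S RL=S RR=W
t=10: FL=S FR=W RL=W RR=S
t=12: FL=S FR=W RL=W RR=S
t=18: FL=S FR=S RL=S RR=S
t=23: FL=W FR=S RL=S RR=W
t=34: FL=S FR=W RL=W RR=S

t=4: phase=(23,11,11,23) vs β=15 → FL=W FR=S RL=S RR=W
t=10: phase=(5,17,17,5) vs β=15 → FL=S FR=W RL=W RR=S
t=12: phase=(7,19,19,7) vs β=15 → FL=S FR=W RL=W RR=S
t=18: phase=(13,1,1,13) vs β=15 → FL=S FR=S RL=S RR=S
t=23: phase=(18,6,6,18) vs β=15 → FL=W FR=S RL=S RR=W
t=34: phase=(5,17,17,5) vs β=15 → FL=S FR=W RL=W RR=S


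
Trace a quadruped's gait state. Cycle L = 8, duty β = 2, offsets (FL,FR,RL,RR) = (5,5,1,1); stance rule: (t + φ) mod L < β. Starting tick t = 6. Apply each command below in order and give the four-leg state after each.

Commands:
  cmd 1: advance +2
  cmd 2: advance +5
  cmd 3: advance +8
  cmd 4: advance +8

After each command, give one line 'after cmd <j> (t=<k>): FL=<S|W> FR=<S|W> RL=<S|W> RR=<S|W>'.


after cmd 1 (t=8): FL=W FR=W RL=S RR=S
after cmd 2 (t=13): FL=W FR=W RL=W RR=W
after cmd 3 (t=21): FL=W FR=W RL=W RR=W
after cmd 4 (t=29): FL=W FR=W RL=W RR=W

start t=6: FL=W FR=W RL=W RR=W
cmd 1: advance +2 → t=8, phase=(5,5,1,1) → FL=W FR=W RL=S RR=S
cmd 2: advance +5 → t=13, phase=(2,2,6,6) → FL=W FR=W RL=W RR=W
cmd 3: advance +8 → t=21, phase=(2,2,6,6) → FL=W FR=W RL=W RR=W
cmd 4: advance +8 → t=29, phase=(2,2,6,6) → FL=W FR=W RL=W RR=W


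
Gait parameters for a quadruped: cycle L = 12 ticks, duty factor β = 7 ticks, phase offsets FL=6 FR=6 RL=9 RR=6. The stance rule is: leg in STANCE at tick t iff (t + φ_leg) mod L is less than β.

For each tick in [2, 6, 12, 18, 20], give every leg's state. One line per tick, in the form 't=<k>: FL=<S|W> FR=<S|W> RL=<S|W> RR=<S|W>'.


t=2: FL=W FR=W RL=W RR=W
t=6: FL=S FR=S RL=S RR=S
t=12: FL=S FR=S RL=W RR=S
t=18: FL=S FR=S RL=S RR=S
t=20: FL=S FR=S RL=S RR=S

t=2: phase=(8,8,11,8) vs β=7 → FL=W FR=W RL=W RR=W
t=6: phase=(0,0,3,0) vs β=7 → FL=S FR=S RL=S RR=S
t=12: phase=(6,6,9,6) vs β=7 → FL=S FR=S RL=W RR=S
t=18: phase=(0,0,3,0) vs β=7 → FL=S FR=S RL=S RR=S
t=20: phase=(2,2,5,2) vs β=7 → FL=S FR=S RL=S RR=S


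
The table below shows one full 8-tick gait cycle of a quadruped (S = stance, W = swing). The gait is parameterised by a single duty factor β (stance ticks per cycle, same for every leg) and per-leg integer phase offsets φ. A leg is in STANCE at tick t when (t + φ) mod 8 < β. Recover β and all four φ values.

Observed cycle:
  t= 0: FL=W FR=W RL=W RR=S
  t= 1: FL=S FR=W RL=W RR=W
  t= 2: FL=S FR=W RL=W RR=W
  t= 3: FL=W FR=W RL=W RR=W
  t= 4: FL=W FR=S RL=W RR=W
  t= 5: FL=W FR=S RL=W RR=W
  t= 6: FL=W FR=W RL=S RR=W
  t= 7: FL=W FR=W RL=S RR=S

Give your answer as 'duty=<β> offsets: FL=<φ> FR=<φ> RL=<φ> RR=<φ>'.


duty=2 offsets: FL=7 FR=4 RL=2 RR=1

duty β = stance ticks per leg = 2
FL: stance ticks = 2; W→S at t=1 → φ=7
FR: stance ticks = 2; W→S at t=4 → φ=4
RL: stance ticks = 2; W→S at t=6 → φ=2
RR: stance ticks = 2; W→S at t=7 → φ=1


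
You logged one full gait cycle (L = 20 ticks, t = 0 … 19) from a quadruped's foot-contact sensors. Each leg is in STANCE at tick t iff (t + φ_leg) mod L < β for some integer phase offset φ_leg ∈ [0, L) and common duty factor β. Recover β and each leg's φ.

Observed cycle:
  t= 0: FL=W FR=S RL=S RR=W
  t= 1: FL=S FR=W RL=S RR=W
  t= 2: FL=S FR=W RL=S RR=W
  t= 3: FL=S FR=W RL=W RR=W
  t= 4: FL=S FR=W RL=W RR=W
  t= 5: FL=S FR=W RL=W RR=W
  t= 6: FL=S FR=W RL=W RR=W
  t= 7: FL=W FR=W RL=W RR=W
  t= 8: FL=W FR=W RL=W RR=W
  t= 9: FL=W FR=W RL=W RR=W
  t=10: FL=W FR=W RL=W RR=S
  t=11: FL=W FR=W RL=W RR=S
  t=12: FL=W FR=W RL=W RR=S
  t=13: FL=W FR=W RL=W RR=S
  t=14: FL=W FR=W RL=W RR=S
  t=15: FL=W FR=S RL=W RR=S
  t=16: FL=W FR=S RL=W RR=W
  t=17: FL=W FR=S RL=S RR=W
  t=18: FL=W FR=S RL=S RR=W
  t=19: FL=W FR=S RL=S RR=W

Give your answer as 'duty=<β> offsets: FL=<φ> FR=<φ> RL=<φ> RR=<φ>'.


duty β = stance ticks per leg = 6
FL: stance ticks = 6; W→S at t=1 → φ=19
FR: stance ticks = 6; W→S at t=15 → φ=5
RL: stance ticks = 6; W→S at t=17 → φ=3
RR: stance ticks = 6; W→S at t=10 → φ=10

duty=6 offsets: FL=19 FR=5 RL=3 RR=10


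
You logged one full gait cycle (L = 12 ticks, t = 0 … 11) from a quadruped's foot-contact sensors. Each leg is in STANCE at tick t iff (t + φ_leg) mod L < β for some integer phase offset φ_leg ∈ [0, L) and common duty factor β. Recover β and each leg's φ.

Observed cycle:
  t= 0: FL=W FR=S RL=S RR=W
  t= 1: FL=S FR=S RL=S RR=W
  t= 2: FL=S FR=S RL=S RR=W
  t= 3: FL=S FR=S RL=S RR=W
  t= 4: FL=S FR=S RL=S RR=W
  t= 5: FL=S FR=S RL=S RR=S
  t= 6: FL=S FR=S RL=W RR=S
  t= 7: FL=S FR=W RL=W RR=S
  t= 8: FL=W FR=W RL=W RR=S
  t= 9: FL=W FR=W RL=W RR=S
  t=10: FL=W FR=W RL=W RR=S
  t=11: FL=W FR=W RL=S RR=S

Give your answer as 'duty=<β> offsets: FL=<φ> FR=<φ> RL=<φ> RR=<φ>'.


duty=7 offsets: FL=11 FR=0 RL=1 RR=7

duty β = stance ticks per leg = 7
FL: stance ticks = 7; W→S at t=1 → φ=11
FR: stance ticks = 7; W→S at t=0 → φ=0
RL: stance ticks = 7; W→S at t=11 → φ=1
RR: stance ticks = 7; W→S at t=5 → φ=7


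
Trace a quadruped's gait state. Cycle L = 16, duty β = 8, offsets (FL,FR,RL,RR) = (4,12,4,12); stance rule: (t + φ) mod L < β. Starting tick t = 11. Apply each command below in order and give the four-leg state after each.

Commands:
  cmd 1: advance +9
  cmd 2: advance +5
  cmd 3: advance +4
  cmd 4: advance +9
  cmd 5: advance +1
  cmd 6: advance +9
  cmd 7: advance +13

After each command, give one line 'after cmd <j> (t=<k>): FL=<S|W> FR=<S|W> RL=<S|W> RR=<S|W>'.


after cmd 1 (t=20): FL=W FR=S RL=W RR=S
after cmd 2 (t=25): FL=W FR=S RL=W RR=S
after cmd 3 (t=29): FL=S FR=W RL=S RR=W
after cmd 4 (t=38): FL=W FR=S RL=W RR=S
after cmd 5 (t=39): FL=W FR=S RL=W RR=S
after cmd 6 (t=48): FL=S FR=W RL=S RR=W
after cmd 7 (t=61): FL=S FR=W RL=S RR=W

start t=11: FL=W FR=S RL=W RR=S
cmd 1: advance +9 → t=20, phase=(8,0,8,0) → FL=W FR=S RL=W RR=S
cmd 2: advance +5 → t=25, phase=(13,5,13,5) → FL=W FR=S RL=W RR=S
cmd 3: advance +4 → t=29, phase=(1,9,1,9) → FL=S FR=W RL=S RR=W
cmd 4: advance +9 → t=38, phase=(10,2,10,2) → FL=W FR=S RL=W RR=S
cmd 5: advance +1 → t=39, phase=(11,3,11,3) → FL=W FR=S RL=W RR=S
cmd 6: advance +9 → t=48, phase=(4,12,4,12) → FL=S FR=W RL=S RR=W
cmd 7: advance +13 → t=61, phase=(1,9,1,9) → FL=S FR=W RL=S RR=W


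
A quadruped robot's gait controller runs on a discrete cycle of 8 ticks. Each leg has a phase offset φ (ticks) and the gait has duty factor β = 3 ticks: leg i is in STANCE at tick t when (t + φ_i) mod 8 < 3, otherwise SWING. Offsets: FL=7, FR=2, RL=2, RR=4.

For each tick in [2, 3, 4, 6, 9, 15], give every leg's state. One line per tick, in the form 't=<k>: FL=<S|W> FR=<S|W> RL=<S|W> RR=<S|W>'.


t=2: phase=(1,4,4,6) vs β=3 → FL=S FR=W RL=W RR=W
t=3: phase=(2,5,5,7) vs β=3 → FL=S FR=W RL=W RR=W
t=4: phase=(3,6,6,0) vs β=3 → FL=W FR=W RL=W RR=S
t=6: phase=(5,0,0,2) vs β=3 → FL=W FR=S RL=S RR=S
t=9: phase=(0,3,3,5) vs β=3 → FL=S FR=W RL=W RR=W
t=15: phase=(6,1,1,3) vs β=3 → FL=W FR=S RL=S RR=W

t=2: FL=S FR=W RL=W RR=W
t=3: FL=S FR=W RL=W RR=W
t=4: FL=W FR=W RL=W RR=S
t=6: FL=W FR=S RL=S RR=S
t=9: FL=S FR=W RL=W RR=W
t=15: FL=W FR=S RL=S RR=W


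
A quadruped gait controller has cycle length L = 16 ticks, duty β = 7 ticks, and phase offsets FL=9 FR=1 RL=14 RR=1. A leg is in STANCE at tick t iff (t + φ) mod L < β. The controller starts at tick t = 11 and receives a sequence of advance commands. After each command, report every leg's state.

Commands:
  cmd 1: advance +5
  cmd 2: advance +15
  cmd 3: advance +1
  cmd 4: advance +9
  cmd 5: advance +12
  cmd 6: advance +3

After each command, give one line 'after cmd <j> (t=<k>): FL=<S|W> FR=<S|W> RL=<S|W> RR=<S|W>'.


start t=11: FL=S FR=W RL=W RR=W
cmd 1: advance +5 → t=16, phase=(9,1,14,1) → FL=W FR=S RL=W RR=S
cmd 2: advance +15 → t=31, phase=(8,0,13,0) → FL=W FR=S RL=W RR=S
cmd 3: advance +1 → t=32, phase=(9,1,14,1) → FL=W FR=S RL=W RR=S
cmd 4: advance +9 → t=41, phase=(2,10,7,10) → FL=S FR=W RL=W RR=W
cmd 5: advance +12 → t=53, phase=(14,6,3,6) → FL=W FR=S RL=S RR=S
cmd 6: advance +3 → t=56, phase=(1,9,6,9) → FL=S FR=W RL=S RR=W

after cmd 1 (t=16): FL=W FR=S RL=W RR=S
after cmd 2 (t=31): FL=W FR=S RL=W RR=S
after cmd 3 (t=32): FL=W FR=S RL=W RR=S
after cmd 4 (t=41): FL=S FR=W RL=W RR=W
after cmd 5 (t=53): FL=W FR=S RL=S RR=S
after cmd 6 (t=56): FL=S FR=W RL=S RR=W


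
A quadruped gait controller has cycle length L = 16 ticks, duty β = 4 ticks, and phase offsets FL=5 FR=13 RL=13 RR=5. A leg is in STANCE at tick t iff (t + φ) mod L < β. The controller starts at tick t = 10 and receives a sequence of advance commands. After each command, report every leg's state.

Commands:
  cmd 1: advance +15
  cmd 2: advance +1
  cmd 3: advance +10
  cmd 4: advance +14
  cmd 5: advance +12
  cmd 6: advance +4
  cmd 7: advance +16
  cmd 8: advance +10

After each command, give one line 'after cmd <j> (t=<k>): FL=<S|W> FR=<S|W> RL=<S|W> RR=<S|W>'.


start t=10: FL=W FR=W RL=W RR=W
cmd 1: advance +15 → t=25, phase=(14,6,6,14) → FL=W FR=W RL=W RR=W
cmd 2: advance +1 → t=26, phase=(15,7,7,15) → FL=W FR=W RL=W RR=W
cmd 3: advance +10 → t=36, phase=(9,1,1,9) → FL=W FR=S RL=S RR=W
cmd 4: advance +14 → t=50, phase=(7,15,15,7) → FL=W FR=W RL=W RR=W
cmd 5: advance +12 → t=62, phase=(3,11,11,3) → FL=S FR=W RL=W RR=S
cmd 6: advance +4 → t=66, phase=(7,15,15,7) → FL=W FR=W RL=W RR=W
cmd 7: advance +16 → t=82, phase=(7,15,15,7) → FL=W FR=W RL=W RR=W
cmd 8: advance +10 → t=92, phase=(1,9,9,1) → FL=S FR=W RL=W RR=S

after cmd 1 (t=25): FL=W FR=W RL=W RR=W
after cmd 2 (t=26): FL=W FR=W RL=W RR=W
after cmd 3 (t=36): FL=W FR=S RL=S RR=W
after cmd 4 (t=50): FL=W FR=W RL=W RR=W
after cmd 5 (t=62): FL=S FR=W RL=W RR=S
after cmd 6 (t=66): FL=W FR=W RL=W RR=W
after cmd 7 (t=82): FL=W FR=W RL=W RR=W
after cmd 8 (t=92): FL=S FR=W RL=W RR=S
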